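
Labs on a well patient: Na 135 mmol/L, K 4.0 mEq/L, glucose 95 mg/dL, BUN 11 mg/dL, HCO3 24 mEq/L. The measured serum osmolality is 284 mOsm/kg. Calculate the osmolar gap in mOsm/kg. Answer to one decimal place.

4.8 mOsm/kg

Calculated osmolality = 2·Na + glucose/18 + BUN/2.8
= 2·135 + 95/18 + 11/2.8
= 270 + 5.28 + 3.93
= 279.21 mOsm/kg ≈ 279.2 mOsm/kg
Osmolar gap = measured − calculated = 284 − 279.2 = 4.8 mOsm/kg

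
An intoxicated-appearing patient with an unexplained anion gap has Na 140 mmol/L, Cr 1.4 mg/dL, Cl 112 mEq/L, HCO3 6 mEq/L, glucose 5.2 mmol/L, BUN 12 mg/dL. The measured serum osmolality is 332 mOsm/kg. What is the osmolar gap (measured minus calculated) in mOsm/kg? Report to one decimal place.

Calculated osmolality = 2·Na + glucose + BUN/2.8
= 2·140 + 5.2 + 12/2.8
= 280 + 5.20 + 4.29
= 289.49 mOsm/kg ≈ 289.5 mOsm/kg
Osmolar gap = measured − calculated = 332 − 289.5 = 42.5 mOsm/kg

42.5 mOsm/kg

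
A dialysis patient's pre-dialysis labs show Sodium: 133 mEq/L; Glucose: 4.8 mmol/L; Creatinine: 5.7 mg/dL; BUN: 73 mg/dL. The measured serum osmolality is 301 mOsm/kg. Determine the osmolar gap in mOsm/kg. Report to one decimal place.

Calculated osmolality = 2·Na + glucose + BUN/2.8
= 2·133 + 4.8 + 73/2.8
= 266 + 4.80 + 26.07
= 296.87 mOsm/kg ≈ 296.9 mOsm/kg
Osmolar gap = measured − calculated = 301 − 296.9 = 4.1 mOsm/kg

4.1 mOsm/kg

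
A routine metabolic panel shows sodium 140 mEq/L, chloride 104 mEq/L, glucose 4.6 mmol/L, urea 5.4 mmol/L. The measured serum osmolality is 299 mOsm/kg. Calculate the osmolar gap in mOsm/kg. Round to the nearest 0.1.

9.0 mOsm/kg

Calculated osmolality = 2·Na + glucose + urea
= 2·140 + 4.6 + 5.4
= 280 + 4.60 + 5.40
= 290 mOsm/kg ≈ 290.0 mOsm/kg
Osmolar gap = measured − calculated = 299 − 290.0 = 9.0 mOsm/kg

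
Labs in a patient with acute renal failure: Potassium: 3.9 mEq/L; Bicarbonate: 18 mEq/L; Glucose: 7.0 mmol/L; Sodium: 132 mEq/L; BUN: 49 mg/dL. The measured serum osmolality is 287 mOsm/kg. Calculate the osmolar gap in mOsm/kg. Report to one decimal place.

-1.5 mOsm/kg

Calculated osmolality = 2·Na + glucose + BUN/2.8
= 2·132 + 7 + 49/2.8
= 264 + 7 + 17.50
= 288.5 mOsm/kg ≈ 288.5 mOsm/kg
Osmolar gap = measured − calculated = 287 − 288.5 = -1.5 mOsm/kg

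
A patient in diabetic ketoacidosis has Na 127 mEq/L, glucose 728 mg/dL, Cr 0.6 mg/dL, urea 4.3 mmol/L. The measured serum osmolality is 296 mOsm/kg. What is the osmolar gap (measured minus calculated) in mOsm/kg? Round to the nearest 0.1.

Calculated osmolality = 2·Na + glucose/18 + urea
= 2·127 + 728/18 + 4.3
= 254 + 40.44 + 4.30
= 298.74 mOsm/kg ≈ 298.7 mOsm/kg
Osmolar gap = measured − calculated = 296 − 298.7 = -2.7 mOsm/kg

-2.7 mOsm/kg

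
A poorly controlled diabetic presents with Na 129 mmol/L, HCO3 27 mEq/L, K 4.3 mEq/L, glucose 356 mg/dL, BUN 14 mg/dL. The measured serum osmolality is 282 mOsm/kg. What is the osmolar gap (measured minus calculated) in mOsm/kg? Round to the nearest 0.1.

Calculated osmolality = 2·Na + glucose/18 + BUN/2.8
= 2·129 + 356/18 + 14/2.8
= 258 + 19.78 + 5
= 282.78 mOsm/kg ≈ 282.8 mOsm/kg
Osmolar gap = measured − calculated = 282 − 282.8 = -0.8 mOsm/kg

-0.8 mOsm/kg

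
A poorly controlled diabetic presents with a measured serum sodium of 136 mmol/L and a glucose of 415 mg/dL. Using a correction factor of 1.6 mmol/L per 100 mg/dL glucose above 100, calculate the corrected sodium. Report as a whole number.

Corrected Na = measured Na + 1.6 · (glucose − 100)/100
= 136 + 1.6 · (415 − 100)/100
= 136 + 5
= 141 mmol/L

141 mmol/L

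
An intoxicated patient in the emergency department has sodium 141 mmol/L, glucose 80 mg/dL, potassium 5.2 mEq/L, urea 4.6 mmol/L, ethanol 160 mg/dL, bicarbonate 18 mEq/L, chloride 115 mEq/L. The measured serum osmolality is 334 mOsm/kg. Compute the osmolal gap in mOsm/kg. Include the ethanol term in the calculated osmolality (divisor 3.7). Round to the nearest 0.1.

-0.3 mOsm/kg

Calculated osmolality = 2·Na + glucose/18 + urea + ethanol/3.7
= 2·141 + 80/18 + 4.6 + 160/3.7
= 282 + 4.44 + 4.60 + 43.24
= 334.28 mOsm/kg ≈ 334.3 mOsm/kg
Osmolar gap = measured − calculated = 334 − 334.3 = -0.3 mOsm/kg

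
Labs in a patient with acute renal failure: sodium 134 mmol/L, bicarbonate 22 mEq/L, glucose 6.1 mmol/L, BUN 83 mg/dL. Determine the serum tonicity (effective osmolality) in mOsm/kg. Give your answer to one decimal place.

Effective osmolality excludes urea (freely permeant across cell membranes):
2·Na + glucose
= 2·134 + 6.1
= 268 + 6.1
= 274.1 mOsm/kg

274.1 mOsm/kg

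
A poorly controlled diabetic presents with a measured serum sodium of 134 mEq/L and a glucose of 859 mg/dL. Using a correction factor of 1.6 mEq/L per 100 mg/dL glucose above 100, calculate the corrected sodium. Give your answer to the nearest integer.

146 mEq/L

Corrected Na = measured Na + 1.6 · (glucose − 100)/100
= 134 + 1.6 · (859 − 100)/100
= 134 + 12.1
= 146.1 mEq/L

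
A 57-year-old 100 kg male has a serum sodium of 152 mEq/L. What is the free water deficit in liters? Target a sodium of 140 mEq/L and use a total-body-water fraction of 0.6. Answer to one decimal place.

5.1 L

TBW = 0.6 · 100 = 60 L
Free water deficit = TBW · (Na/140 − 1)
= 60 · (152/140 − 1)
= 60 · 0.0857
= 5.14 L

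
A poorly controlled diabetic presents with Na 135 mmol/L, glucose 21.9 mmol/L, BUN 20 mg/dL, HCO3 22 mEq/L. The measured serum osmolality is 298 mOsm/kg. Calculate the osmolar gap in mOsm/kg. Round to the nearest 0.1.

Calculated osmolality = 2·Na + glucose + BUN/2.8
= 2·135 + 21.9 + 20/2.8
= 270 + 21.90 + 7.14
= 299.04 mOsm/kg ≈ 299.0 mOsm/kg
Osmolar gap = measured − calculated = 298 − 299.0 = -1.0 mOsm/kg

-1.0 mOsm/kg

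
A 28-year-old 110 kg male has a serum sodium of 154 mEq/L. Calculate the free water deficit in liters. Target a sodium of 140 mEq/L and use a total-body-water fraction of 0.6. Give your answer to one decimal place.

TBW = 0.6 · 110 = 66 L
Free water deficit = TBW · (Na/140 − 1)
= 66 · (154/140 − 1)
= 66 · 0.1
= 6.6 L

6.6 L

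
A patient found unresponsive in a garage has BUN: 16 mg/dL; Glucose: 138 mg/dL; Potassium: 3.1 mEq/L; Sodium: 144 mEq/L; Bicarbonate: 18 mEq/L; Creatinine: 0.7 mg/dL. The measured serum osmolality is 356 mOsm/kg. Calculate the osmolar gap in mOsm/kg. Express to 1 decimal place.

54.6 mOsm/kg

Calculated osmolality = 2·Na + glucose/18 + BUN/2.8
= 2·144 + 138/18 + 16/2.8
= 288 + 7.67 + 5.71
= 301.38 mOsm/kg ≈ 301.4 mOsm/kg
Osmolar gap = measured − calculated = 356 − 301.4 = 54.6 mOsm/kg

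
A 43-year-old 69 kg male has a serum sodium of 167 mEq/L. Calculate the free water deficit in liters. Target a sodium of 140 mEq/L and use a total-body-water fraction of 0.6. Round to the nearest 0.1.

8.0 L

TBW = 0.6 · 69 = 41.4 L
Free water deficit = TBW · (Na/140 − 1)
= 41.4 · (167/140 − 1)
= 41.4 · 0.1929
= 7.99 L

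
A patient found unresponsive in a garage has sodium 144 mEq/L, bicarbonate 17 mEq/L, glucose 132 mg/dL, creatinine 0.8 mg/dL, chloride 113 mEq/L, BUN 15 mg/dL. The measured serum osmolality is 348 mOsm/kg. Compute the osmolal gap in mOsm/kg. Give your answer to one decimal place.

Calculated osmolality = 2·Na + glucose/18 + BUN/2.8
= 2·144 + 132/18 + 15/2.8
= 288 + 7.33 + 5.36
= 300.69 mOsm/kg ≈ 300.7 mOsm/kg
Osmolar gap = measured − calculated = 348 − 300.7 = 47.3 mOsm/kg

47.3 mOsm/kg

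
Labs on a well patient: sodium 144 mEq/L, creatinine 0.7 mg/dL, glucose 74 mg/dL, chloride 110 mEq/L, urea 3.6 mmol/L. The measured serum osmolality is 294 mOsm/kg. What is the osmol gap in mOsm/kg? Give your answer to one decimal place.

Calculated osmolality = 2·Na + glucose/18 + urea
= 2·144 + 74/18 + 3.6
= 288 + 4.11 + 3.60
= 295.71 mOsm/kg ≈ 295.7 mOsm/kg
Osmolar gap = measured − calculated = 294 − 295.7 = -1.7 mOsm/kg

-1.7 mOsm/kg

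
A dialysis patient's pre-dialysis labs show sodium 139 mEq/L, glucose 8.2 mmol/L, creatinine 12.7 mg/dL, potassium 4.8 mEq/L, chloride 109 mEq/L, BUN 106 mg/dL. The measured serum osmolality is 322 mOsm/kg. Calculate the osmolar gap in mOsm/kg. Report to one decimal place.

-2.1 mOsm/kg

Calculated osmolality = 2·Na + glucose + BUN/2.8
= 2·139 + 8.2 + 106/2.8
= 278 + 8.20 + 37.86
= 324.06 mOsm/kg ≈ 324.1 mOsm/kg
Osmolar gap = measured − calculated = 322 − 324.1 = -2.1 mOsm/kg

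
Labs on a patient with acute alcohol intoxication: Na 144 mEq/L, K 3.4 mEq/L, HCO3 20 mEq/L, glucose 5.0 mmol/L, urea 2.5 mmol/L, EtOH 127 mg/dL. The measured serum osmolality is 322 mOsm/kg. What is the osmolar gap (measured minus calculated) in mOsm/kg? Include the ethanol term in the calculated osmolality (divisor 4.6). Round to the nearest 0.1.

-1.1 mOsm/kg

Calculated osmolality = 2·Na + glucose + urea + ethanol/4.6
= 2·144 + 5 + 2.5 + 127/4.6
= 288 + 5 + 2.50 + 27.61
= 323.11 mOsm/kg ≈ 323.1 mOsm/kg
Osmolar gap = measured − calculated = 322 − 323.1 = -1.1 mOsm/kg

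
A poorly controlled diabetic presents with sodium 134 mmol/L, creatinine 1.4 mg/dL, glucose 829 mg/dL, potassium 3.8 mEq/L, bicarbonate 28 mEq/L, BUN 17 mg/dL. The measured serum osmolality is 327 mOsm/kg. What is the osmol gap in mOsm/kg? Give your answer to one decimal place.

6.9 mOsm/kg

Calculated osmolality = 2·Na + glucose/18 + BUN/2.8
= 2·134 + 829/18 + 17/2.8
= 268 + 46.06 + 6.07
= 320.13 mOsm/kg ≈ 320.1 mOsm/kg
Osmolar gap = measured − calculated = 327 − 320.1 = 6.9 mOsm/kg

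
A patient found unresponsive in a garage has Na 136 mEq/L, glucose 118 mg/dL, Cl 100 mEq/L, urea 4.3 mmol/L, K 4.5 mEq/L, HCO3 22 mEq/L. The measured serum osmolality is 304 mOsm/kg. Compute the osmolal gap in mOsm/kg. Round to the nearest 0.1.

Calculated osmolality = 2·Na + glucose/18 + urea
= 2·136 + 118/18 + 4.3
= 272 + 6.56 + 4.30
= 282.86 mOsm/kg ≈ 282.9 mOsm/kg
Osmolar gap = measured − calculated = 304 − 282.9 = 21.1 mOsm/kg

21.1 mOsm/kg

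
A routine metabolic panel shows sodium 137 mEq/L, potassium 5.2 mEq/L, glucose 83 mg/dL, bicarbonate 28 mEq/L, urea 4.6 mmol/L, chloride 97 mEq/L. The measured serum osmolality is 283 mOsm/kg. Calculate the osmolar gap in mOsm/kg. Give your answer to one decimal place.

Calculated osmolality = 2·Na + glucose/18 + urea
= 2·137 + 83/18 + 4.6
= 274 + 4.61 + 4.60
= 283.21 mOsm/kg ≈ 283.2 mOsm/kg
Osmolar gap = measured − calculated = 283 − 283.2 = -0.2 mOsm/kg

-0.2 mOsm/kg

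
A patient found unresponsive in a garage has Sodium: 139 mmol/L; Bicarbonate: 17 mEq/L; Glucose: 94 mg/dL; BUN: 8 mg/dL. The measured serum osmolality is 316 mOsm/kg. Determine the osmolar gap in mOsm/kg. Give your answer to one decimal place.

Calculated osmolality = 2·Na + glucose/18 + BUN/2.8
= 2·139 + 94/18 + 8/2.8
= 278 + 5.22 + 2.86
= 286.08 mOsm/kg ≈ 286.1 mOsm/kg
Osmolar gap = measured − calculated = 316 − 286.1 = 29.9 mOsm/kg

29.9 mOsm/kg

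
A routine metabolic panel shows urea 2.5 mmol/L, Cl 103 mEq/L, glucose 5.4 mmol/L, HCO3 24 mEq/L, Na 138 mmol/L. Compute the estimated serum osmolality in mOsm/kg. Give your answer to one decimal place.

283.9 mOsm/kg

Calculated osmolality = 2·Na + glucose + urea
= 2·138 + 5.4 + 2.5
= 276 + 5.40 + 2.50
= 283.9 mOsm/kg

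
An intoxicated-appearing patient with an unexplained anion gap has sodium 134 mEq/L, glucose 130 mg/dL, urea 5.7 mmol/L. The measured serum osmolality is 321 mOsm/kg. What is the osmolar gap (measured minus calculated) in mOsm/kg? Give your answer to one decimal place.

40.1 mOsm/kg

Calculated osmolality = 2·Na + glucose/18 + urea
= 2·134 + 130/18 + 5.7
= 268 + 7.22 + 5.70
= 280.92 mOsm/kg ≈ 280.9 mOsm/kg
Osmolar gap = measured − calculated = 321 − 280.9 = 40.1 mOsm/kg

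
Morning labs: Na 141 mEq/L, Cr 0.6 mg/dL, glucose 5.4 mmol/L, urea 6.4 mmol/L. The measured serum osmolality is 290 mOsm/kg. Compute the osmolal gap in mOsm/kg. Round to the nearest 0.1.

-3.8 mOsm/kg

Calculated osmolality = 2·Na + glucose + urea
= 2·141 + 5.4 + 6.4
= 282 + 5.40 + 6.40
= 293.8 mOsm/kg ≈ 293.8 mOsm/kg
Osmolar gap = measured − calculated = 290 − 293.8 = -3.8 mOsm/kg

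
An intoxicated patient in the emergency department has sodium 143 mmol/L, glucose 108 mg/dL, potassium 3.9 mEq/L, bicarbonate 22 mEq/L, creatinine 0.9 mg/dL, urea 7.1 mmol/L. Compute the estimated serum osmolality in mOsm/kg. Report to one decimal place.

299.1 mOsm/kg

Calculated osmolality = 2·Na + glucose/18 + urea
= 2·143 + 108/18 + 7.1
= 286 + 6 + 7.10
= 299.1 mOsm/kg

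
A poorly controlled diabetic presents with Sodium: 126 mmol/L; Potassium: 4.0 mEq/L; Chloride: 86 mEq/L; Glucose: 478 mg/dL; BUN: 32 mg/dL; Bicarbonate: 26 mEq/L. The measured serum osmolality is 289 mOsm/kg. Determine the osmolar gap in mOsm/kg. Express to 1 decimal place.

Calculated osmolality = 2·Na + glucose/18 + BUN/2.8
= 2·126 + 478/18 + 32/2.8
= 252 + 26.56 + 11.43
= 289.99 mOsm/kg ≈ 290.0 mOsm/kg
Osmolar gap = measured − calculated = 289 − 290.0 = -1.0 mOsm/kg

-1.0 mOsm/kg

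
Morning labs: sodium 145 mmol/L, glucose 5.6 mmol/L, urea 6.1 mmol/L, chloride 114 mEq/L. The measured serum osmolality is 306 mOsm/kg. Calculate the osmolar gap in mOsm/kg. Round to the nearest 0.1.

Calculated osmolality = 2·Na + glucose + urea
= 2·145 + 5.6 + 6.1
= 290 + 5.60 + 6.10
= 301.7 mOsm/kg ≈ 301.7 mOsm/kg
Osmolar gap = measured − calculated = 306 − 301.7 = 4.3 mOsm/kg

4.3 mOsm/kg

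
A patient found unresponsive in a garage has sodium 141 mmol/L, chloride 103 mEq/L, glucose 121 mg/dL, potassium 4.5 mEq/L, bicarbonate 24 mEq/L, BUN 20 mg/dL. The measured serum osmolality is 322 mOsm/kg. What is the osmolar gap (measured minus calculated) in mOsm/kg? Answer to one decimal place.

26.1 mOsm/kg

Calculated osmolality = 2·Na + glucose/18 + BUN/2.8
= 2·141 + 121/18 + 20/2.8
= 282 + 6.72 + 7.14
= 295.86 mOsm/kg ≈ 295.9 mOsm/kg
Osmolar gap = measured − calculated = 322 − 295.9 = 26.1 mOsm/kg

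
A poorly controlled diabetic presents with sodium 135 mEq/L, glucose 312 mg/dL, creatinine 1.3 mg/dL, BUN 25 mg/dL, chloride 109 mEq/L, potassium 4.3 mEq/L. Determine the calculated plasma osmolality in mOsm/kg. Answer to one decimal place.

296.3 mOsm/kg

Calculated osmolality = 2·Na + glucose/18 + BUN/2.8
= 2·135 + 312/18 + 25/2.8
= 270 + 17.33 + 8.93
= 296.26 mOsm/kg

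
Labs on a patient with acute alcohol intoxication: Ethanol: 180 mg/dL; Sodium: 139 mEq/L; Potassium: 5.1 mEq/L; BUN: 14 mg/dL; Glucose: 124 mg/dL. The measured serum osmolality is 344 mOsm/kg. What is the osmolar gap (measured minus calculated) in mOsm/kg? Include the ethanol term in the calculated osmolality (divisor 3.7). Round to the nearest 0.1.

Calculated osmolality = 2·Na + glucose/18 + BUN/2.8 + ethanol/3.7
= 2·139 + 124/18 + 14/2.8 + 180/3.7
= 278 + 6.89 + 5 + 48.65
= 338.54 mOsm/kg ≈ 338.5 mOsm/kg
Osmolar gap = measured − calculated = 344 − 338.5 = 5.5 mOsm/kg

5.5 mOsm/kg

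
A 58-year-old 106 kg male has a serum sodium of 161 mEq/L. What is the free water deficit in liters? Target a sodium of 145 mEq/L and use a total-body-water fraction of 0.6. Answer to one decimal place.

TBW = 0.6 · 106 = 63.6 L
Free water deficit = TBW · (Na/145 − 1)
= 63.6 · (161/145 − 1)
= 63.6 · 0.1103
= 7.02 L

7.0 L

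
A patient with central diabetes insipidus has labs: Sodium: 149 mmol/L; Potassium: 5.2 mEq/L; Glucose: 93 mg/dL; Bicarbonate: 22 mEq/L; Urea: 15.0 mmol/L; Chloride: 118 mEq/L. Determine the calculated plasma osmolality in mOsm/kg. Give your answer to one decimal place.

318.2 mOsm/kg

Calculated osmolality = 2·Na + glucose/18 + urea
= 2·149 + 93/18 + 15
= 298 + 5.17 + 15
= 318.17 mOsm/kg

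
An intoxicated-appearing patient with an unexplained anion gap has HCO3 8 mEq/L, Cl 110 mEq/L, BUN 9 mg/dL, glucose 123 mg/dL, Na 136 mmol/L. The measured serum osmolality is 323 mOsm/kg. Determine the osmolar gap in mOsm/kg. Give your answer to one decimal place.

41.0 mOsm/kg

Calculated osmolality = 2·Na + glucose/18 + BUN/2.8
= 2·136 + 123/18 + 9/2.8
= 272 + 6.83 + 3.21
= 282.04 mOsm/kg ≈ 282.0 mOsm/kg
Osmolar gap = measured − calculated = 323 − 282.0 = 41.0 mOsm/kg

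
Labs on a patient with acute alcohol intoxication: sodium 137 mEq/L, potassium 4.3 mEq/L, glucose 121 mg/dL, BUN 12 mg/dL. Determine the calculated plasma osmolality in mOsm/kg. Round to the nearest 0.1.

285.0 mOsm/kg

Calculated osmolality = 2·Na + glucose/18 + BUN/2.8
= 2·137 + 121/18 + 12/2.8
= 274 + 6.72 + 4.29
= 285.01 mOsm/kg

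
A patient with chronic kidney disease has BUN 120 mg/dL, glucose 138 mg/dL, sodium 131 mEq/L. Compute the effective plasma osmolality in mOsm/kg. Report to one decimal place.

Effective osmolality excludes urea (freely permeant across cell membranes):
2·Na + glucose/18
= 2·131 + 138/18
= 262 + 7.67
= 269.67 mOsm/kg

269.7 mOsm/kg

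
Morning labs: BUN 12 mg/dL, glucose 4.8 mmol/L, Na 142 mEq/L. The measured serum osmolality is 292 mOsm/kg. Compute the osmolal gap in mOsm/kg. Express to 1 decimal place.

-1.1 mOsm/kg

Calculated osmolality = 2·Na + glucose + BUN/2.8
= 2·142 + 4.8 + 12/2.8
= 284 + 4.80 + 4.29
= 293.09 mOsm/kg ≈ 293.1 mOsm/kg
Osmolar gap = measured − calculated = 292 − 293.1 = -1.1 mOsm/kg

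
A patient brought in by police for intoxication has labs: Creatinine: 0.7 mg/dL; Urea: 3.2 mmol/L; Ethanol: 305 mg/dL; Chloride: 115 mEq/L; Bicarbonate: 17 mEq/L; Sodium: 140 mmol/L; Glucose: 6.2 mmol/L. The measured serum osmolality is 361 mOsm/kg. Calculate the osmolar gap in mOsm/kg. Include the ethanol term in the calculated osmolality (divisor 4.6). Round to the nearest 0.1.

Calculated osmolality = 2·Na + glucose + urea + ethanol/4.6
= 2·140 + 6.2 + 3.2 + 305/4.6
= 280 + 6.20 + 3.20 + 66.30
= 355.7 mOsm/kg ≈ 355.7 mOsm/kg
Osmolar gap = measured − calculated = 361 − 355.7 = 5.3 mOsm/kg

5.3 mOsm/kg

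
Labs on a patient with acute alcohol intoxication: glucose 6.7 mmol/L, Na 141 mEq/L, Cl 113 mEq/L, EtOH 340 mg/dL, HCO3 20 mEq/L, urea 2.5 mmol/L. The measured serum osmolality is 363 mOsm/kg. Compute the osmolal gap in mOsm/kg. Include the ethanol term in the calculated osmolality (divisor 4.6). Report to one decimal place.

-2.1 mOsm/kg

Calculated osmolality = 2·Na + glucose + urea + ethanol/4.6
= 2·141 + 6.7 + 2.5 + 340/4.6
= 282 + 6.70 + 2.50 + 73.91
= 365.11 mOsm/kg ≈ 365.1 mOsm/kg
Osmolar gap = measured − calculated = 363 − 365.1 = -2.1 mOsm/kg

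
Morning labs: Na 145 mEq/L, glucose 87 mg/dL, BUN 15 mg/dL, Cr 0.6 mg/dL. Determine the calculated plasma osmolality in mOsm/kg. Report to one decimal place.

300.2 mOsm/kg

Calculated osmolality = 2·Na + glucose/18 + BUN/2.8
= 2·145 + 87/18 + 15/2.8
= 290 + 4.83 + 5.36
= 300.19 mOsm/kg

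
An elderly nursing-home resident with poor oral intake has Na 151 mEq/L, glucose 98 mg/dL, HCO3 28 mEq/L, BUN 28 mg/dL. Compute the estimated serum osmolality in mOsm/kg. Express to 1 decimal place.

Calculated osmolality = 2·Na + glucose/18 + BUN/2.8
= 2·151 + 98/18 + 28/2.8
= 302 + 5.44 + 10
= 317.44 mOsm/kg

317.4 mOsm/kg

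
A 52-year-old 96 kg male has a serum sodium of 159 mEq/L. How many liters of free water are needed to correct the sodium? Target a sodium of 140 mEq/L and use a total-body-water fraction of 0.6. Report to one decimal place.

7.8 L

TBW = 0.6 · 96 = 57.6 L
Free water deficit = TBW · (Na/140 − 1)
= 57.6 · (159/140 − 1)
= 57.6 · 0.1357
= 7.82 L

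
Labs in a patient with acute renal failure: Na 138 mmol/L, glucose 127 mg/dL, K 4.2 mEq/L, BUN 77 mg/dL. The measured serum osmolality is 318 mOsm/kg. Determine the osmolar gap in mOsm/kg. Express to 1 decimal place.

Calculated osmolality = 2·Na + glucose/18 + BUN/2.8
= 2·138 + 127/18 + 77/2.8
= 276 + 7.06 + 27.50
= 310.56 mOsm/kg ≈ 310.6 mOsm/kg
Osmolar gap = measured − calculated = 318 − 310.6 = 7.4 mOsm/kg

7.4 mOsm/kg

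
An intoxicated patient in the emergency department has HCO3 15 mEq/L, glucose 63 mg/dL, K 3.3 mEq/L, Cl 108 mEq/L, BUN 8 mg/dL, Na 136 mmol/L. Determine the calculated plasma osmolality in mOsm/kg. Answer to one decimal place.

Calculated osmolality = 2·Na + glucose/18 + BUN/2.8
= 2·136 + 63/18 + 8/2.8
= 272 + 3.50 + 2.86
= 278.36 mOsm/kg

278.4 mOsm/kg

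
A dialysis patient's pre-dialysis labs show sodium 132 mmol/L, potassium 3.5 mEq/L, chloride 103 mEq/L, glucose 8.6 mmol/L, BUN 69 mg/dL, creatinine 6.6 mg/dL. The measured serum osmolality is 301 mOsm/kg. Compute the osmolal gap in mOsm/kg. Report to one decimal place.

Calculated osmolality = 2·Na + glucose + BUN/2.8
= 2·132 + 8.6 + 69/2.8
= 264 + 8.60 + 24.64
= 297.24 mOsm/kg ≈ 297.2 mOsm/kg
Osmolar gap = measured − calculated = 301 − 297.2 = 3.8 mOsm/kg

3.8 mOsm/kg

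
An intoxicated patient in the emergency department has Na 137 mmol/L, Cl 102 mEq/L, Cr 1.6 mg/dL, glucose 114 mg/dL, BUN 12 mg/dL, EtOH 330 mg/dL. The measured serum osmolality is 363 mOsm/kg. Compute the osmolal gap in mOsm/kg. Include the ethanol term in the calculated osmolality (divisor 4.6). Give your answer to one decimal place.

6.6 mOsm/kg

Calculated osmolality = 2·Na + glucose/18 + BUN/2.8 + ethanol/4.6
= 2·137 + 114/18 + 12/2.8 + 330/4.6
= 274 + 6.33 + 4.29 + 71.74
= 356.36 mOsm/kg ≈ 356.4 mOsm/kg
Osmolar gap = measured − calculated = 363 − 356.4 = 6.6 mOsm/kg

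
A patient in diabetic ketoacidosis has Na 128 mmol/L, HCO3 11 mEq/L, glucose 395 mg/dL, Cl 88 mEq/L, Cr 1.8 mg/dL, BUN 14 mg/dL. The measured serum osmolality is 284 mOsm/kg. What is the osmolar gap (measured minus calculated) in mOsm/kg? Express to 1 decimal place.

1.1 mOsm/kg

Calculated osmolality = 2·Na + glucose/18 + BUN/2.8
= 2·128 + 395/18 + 14/2.8
= 256 + 21.94 + 5
= 282.94 mOsm/kg ≈ 282.9 mOsm/kg
Osmolar gap = measured − calculated = 284 − 282.9 = 1.1 mOsm/kg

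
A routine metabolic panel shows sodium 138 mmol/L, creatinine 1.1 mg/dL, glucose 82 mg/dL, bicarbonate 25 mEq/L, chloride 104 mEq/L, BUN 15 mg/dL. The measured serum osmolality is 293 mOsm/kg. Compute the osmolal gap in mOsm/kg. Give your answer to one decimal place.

Calculated osmolality = 2·Na + glucose/18 + BUN/2.8
= 2·138 + 82/18 + 15/2.8
= 276 + 4.56 + 5.36
= 285.92 mOsm/kg ≈ 285.9 mOsm/kg
Osmolar gap = measured − calculated = 293 − 285.9 = 7.1 mOsm/kg

7.1 mOsm/kg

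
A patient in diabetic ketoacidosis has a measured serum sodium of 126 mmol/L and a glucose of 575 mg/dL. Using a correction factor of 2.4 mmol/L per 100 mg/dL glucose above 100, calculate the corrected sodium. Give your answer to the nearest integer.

137 mmol/L

Corrected Na = measured Na + 2.4 · (glucose − 100)/100
= 126 + 2.4 · (575 − 100)/100
= 126 + 11.4
= 137.4 mmol/L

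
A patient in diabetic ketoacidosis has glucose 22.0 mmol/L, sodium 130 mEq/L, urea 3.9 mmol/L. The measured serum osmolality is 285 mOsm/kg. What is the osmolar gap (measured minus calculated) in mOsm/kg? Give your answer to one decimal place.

-0.9 mOsm/kg

Calculated osmolality = 2·Na + glucose + urea
= 2·130 + 22 + 3.9
= 260 + 22 + 3.90
= 285.9 mOsm/kg ≈ 285.9 mOsm/kg
Osmolar gap = measured − calculated = 285 − 285.9 = -0.9 mOsm/kg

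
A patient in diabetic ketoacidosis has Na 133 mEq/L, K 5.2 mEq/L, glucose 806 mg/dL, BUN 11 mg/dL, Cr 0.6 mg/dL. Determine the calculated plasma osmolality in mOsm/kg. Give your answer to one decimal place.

314.7 mOsm/kg

Calculated osmolality = 2·Na + glucose/18 + BUN/2.8
= 2·133 + 806/18 + 11/2.8
= 266 + 44.78 + 3.93
= 314.71 mOsm/kg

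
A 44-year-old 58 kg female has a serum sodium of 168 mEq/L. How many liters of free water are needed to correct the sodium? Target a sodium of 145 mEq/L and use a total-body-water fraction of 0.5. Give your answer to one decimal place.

4.6 L

TBW = 0.5 · 58 = 29 L
Free water deficit = TBW · (Na/145 − 1)
= 29 · (168/145 − 1)
= 29 · 0.1586
= 4.6 L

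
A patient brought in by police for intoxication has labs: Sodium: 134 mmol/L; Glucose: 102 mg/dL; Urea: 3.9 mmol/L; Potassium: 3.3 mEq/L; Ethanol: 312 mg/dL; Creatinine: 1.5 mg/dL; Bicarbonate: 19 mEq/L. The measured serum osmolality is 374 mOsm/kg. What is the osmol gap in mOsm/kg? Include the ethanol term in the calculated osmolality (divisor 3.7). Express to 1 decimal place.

12.1 mOsm/kg

Calculated osmolality = 2·Na + glucose/18 + urea + ethanol/3.7
= 2·134 + 102/18 + 3.9 + 312/3.7
= 268 + 5.67 + 3.90 + 84.32
= 361.89 mOsm/kg ≈ 361.9 mOsm/kg
Osmolar gap = measured − calculated = 374 − 361.9 = 12.1 mOsm/kg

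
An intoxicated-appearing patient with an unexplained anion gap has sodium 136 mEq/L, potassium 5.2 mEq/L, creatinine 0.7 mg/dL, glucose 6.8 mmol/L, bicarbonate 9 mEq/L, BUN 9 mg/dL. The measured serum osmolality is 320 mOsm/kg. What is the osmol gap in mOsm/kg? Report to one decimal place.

38.0 mOsm/kg

Calculated osmolality = 2·Na + glucose + BUN/2.8
= 2·136 + 6.8 + 9/2.8
= 272 + 6.80 + 3.21
= 282.01 mOsm/kg ≈ 282.0 mOsm/kg
Osmolar gap = measured − calculated = 320 − 282.0 = 38.0 mOsm/kg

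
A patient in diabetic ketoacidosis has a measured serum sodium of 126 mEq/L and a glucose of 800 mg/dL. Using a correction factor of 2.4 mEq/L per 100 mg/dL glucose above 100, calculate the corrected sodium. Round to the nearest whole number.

143 mEq/L

Corrected Na = measured Na + 2.4 · (glucose − 100)/100
= 126 + 2.4 · (800 − 100)/100
= 126 + 16.8
= 142.8 mEq/L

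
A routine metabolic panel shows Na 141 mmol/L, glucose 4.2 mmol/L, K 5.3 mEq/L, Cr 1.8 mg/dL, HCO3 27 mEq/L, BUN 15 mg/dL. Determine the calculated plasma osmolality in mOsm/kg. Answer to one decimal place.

291.6 mOsm/kg

Calculated osmolality = 2·Na + glucose + BUN/2.8
= 2·141 + 4.2 + 15/2.8
= 282 + 4.20 + 5.36
= 291.56 mOsm/kg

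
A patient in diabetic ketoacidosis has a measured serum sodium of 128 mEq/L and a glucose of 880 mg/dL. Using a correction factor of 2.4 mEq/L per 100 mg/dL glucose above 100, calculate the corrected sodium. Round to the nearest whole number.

Corrected Na = measured Na + 2.4 · (glucose − 100)/100
= 128 + 2.4 · (880 − 100)/100
= 128 + 18.7
= 146.7 mEq/L

147 mEq/L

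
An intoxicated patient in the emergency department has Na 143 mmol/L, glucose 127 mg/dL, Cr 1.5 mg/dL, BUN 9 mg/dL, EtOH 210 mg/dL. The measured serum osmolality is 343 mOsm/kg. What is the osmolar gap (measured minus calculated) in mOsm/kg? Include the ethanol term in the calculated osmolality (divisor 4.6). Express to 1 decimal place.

Calculated osmolality = 2·Na + glucose/18 + BUN/2.8 + ethanol/4.6
= 2·143 + 127/18 + 9/2.8 + 210/4.6
= 286 + 7.06 + 3.21 + 45.65
= 341.92 mOsm/kg ≈ 341.9 mOsm/kg
Osmolar gap = measured − calculated = 343 − 341.9 = 1.1 mOsm/kg

1.1 mOsm/kg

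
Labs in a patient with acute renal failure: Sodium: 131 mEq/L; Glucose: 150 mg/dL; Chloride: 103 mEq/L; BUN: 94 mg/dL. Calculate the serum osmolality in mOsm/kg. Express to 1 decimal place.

Calculated osmolality = 2·Na + glucose/18 + BUN/2.8
= 2·131 + 150/18 + 94/2.8
= 262 + 8.33 + 33.57
= 303.9 mOsm/kg

303.9 mOsm/kg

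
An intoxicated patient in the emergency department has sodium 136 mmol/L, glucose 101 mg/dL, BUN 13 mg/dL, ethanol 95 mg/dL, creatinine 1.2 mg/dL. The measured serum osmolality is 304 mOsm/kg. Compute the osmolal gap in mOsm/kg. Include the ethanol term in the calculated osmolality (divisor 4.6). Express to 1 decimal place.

1.1 mOsm/kg

Calculated osmolality = 2·Na + glucose/18 + BUN/2.8 + ethanol/4.6
= 2·136 + 101/18 + 13/2.8 + 95/4.6
= 272 + 5.61 + 4.64 + 20.65
= 302.9 mOsm/kg ≈ 302.9 mOsm/kg
Osmolar gap = measured − calculated = 304 − 302.9 = 1.1 mOsm/kg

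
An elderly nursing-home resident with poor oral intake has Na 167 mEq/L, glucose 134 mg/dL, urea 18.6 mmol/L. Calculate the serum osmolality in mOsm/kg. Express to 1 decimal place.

360.0 mOsm/kg

Calculated osmolality = 2·Na + glucose/18 + urea
= 2·167 + 134/18 + 18.6
= 334 + 7.44 + 18.60
= 360.04 mOsm/kg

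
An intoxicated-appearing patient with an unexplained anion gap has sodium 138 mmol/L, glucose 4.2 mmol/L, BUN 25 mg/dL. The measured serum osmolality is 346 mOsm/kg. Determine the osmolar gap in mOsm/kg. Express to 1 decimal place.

Calculated osmolality = 2·Na + glucose + BUN/2.8
= 2·138 + 4.2 + 25/2.8
= 276 + 4.20 + 8.93
= 289.13 mOsm/kg ≈ 289.1 mOsm/kg
Osmolar gap = measured − calculated = 346 − 289.1 = 56.9 mOsm/kg

56.9 mOsm/kg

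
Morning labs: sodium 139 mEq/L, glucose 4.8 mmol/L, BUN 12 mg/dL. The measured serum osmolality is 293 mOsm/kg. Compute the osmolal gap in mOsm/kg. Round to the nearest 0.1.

5.9 mOsm/kg

Calculated osmolality = 2·Na + glucose + BUN/2.8
= 2·139 + 4.8 + 12/2.8
= 278 + 4.80 + 4.29
= 287.09 mOsm/kg ≈ 287.1 mOsm/kg
Osmolar gap = measured − calculated = 293 − 287.1 = 5.9 mOsm/kg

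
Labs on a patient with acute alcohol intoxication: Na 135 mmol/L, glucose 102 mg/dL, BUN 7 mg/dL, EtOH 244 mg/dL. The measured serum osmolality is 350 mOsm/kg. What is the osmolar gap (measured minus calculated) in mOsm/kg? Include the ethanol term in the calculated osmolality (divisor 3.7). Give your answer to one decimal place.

Calculated osmolality = 2·Na + glucose/18 + BUN/2.8 + ethanol/3.7
= 2·135 + 102/18 + 7/2.8 + 244/3.7
= 270 + 5.67 + 2.50 + 65.95
= 344.12 mOsm/kg ≈ 344.1 mOsm/kg
Osmolar gap = measured − calculated = 350 − 344.1 = 5.9 mOsm/kg

5.9 mOsm/kg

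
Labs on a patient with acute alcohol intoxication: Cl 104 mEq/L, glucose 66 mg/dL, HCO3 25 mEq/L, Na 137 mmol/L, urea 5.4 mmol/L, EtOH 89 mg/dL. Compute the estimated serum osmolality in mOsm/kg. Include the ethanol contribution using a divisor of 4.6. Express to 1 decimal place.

302.4 mOsm/kg

Calculated osmolality = 2·Na + glucose/18 + urea + ethanol/4.6
= 2·137 + 66/18 + 5.4 + 89/4.6
= 274 + 3.67 + 5.40 + 19.35
= 302.42 mOsm/kg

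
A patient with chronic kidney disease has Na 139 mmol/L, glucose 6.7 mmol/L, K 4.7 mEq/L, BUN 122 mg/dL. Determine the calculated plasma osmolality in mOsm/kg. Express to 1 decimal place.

328.3 mOsm/kg

Calculated osmolality = 2·Na + glucose + BUN/2.8
= 2·139 + 6.7 + 122/2.8
= 278 + 6.70 + 43.57
= 328.27 mOsm/kg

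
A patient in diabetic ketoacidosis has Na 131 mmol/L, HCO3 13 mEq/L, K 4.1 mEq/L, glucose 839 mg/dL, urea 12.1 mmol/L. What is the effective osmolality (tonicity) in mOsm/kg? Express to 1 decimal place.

308.6 mOsm/kg

Effective osmolality excludes urea (freely permeant across cell membranes):
2·Na + glucose/18
= 2·131 + 839/18
= 262 + 46.61
= 308.61 mOsm/kg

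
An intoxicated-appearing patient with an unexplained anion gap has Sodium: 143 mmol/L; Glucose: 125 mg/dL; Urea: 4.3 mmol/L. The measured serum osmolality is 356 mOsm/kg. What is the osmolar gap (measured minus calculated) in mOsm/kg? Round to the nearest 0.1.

58.8 mOsm/kg

Calculated osmolality = 2·Na + glucose/18 + urea
= 2·143 + 125/18 + 4.3
= 286 + 6.94 + 4.30
= 297.24 mOsm/kg ≈ 297.2 mOsm/kg
Osmolar gap = measured − calculated = 356 − 297.2 = 58.8 mOsm/kg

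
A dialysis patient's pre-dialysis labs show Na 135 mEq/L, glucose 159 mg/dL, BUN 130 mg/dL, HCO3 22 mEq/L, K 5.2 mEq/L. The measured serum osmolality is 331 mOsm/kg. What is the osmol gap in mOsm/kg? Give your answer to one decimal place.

Calculated osmolality = 2·Na + glucose/18 + BUN/2.8
= 2·135 + 159/18 + 130/2.8
= 270 + 8.83 + 46.43
= 325.26 mOsm/kg ≈ 325.3 mOsm/kg
Osmolar gap = measured − calculated = 331 − 325.3 = 5.7 mOsm/kg

5.7 mOsm/kg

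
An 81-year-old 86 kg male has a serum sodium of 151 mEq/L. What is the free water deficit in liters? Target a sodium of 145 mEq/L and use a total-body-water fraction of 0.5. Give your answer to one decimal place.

1.8 L

TBW = 0.5 · 86 = 43 L
Free water deficit = TBW · (Na/145 − 1)
= 43 · (151/145 − 1)
= 43 · 0.0414
= 1.78 L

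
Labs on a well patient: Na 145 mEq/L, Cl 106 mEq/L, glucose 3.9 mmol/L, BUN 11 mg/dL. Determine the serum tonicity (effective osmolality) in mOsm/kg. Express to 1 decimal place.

Effective osmolality excludes urea (freely permeant across cell membranes):
2·Na + glucose
= 2·145 + 3.9
= 290 + 3.9
= 293.9 mOsm/kg

293.9 mOsm/kg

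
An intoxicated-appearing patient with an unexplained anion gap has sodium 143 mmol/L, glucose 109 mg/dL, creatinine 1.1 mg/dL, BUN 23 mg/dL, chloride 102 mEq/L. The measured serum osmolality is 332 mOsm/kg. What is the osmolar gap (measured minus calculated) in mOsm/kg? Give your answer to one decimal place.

31.7 mOsm/kg

Calculated osmolality = 2·Na + glucose/18 + BUN/2.8
= 2·143 + 109/18 + 23/2.8
= 286 + 6.06 + 8.21
= 300.27 mOsm/kg ≈ 300.3 mOsm/kg
Osmolar gap = measured − calculated = 332 − 300.3 = 31.7 mOsm/kg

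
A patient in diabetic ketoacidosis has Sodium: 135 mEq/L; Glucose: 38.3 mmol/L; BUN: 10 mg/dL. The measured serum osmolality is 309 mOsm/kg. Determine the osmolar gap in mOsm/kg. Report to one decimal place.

Calculated osmolality = 2·Na + glucose + BUN/2.8
= 2·135 + 38.3 + 10/2.8
= 270 + 38.30 + 3.57
= 311.87 mOsm/kg ≈ 311.9 mOsm/kg
Osmolar gap = measured − calculated = 309 − 311.9 = -2.9 mOsm/kg

-2.9 mOsm/kg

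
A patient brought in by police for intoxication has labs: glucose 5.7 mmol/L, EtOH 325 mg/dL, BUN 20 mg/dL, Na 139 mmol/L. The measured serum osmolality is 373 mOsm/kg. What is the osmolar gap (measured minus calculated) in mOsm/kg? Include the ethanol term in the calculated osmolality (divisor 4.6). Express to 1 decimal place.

Calculated osmolality = 2·Na + glucose + BUN/2.8 + ethanol/4.6
= 2·139 + 5.7 + 20/2.8 + 325/4.6
= 278 + 5.70 + 7.14 + 70.65
= 361.49 mOsm/kg ≈ 361.5 mOsm/kg
Osmolar gap = measured − calculated = 373 − 361.5 = 11.5 mOsm/kg

11.5 mOsm/kg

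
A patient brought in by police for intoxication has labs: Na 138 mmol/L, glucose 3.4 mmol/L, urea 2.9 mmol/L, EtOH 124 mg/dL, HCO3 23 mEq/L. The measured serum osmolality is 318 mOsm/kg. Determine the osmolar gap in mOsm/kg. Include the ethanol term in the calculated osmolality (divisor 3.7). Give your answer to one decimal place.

2.2 mOsm/kg

Calculated osmolality = 2·Na + glucose + urea + ethanol/3.7
= 2·138 + 3.4 + 2.9 + 124/3.7
= 276 + 3.40 + 2.90 + 33.51
= 315.81 mOsm/kg ≈ 315.8 mOsm/kg
Osmolar gap = measured − calculated = 318 − 315.8 = 2.2 mOsm/kg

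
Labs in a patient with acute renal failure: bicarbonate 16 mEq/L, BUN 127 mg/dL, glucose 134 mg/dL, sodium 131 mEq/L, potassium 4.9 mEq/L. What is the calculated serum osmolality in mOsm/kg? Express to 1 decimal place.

Calculated osmolality = 2·Na + glucose/18 + BUN/2.8
= 2·131 + 134/18 + 127/2.8
= 262 + 7.44 + 45.36
= 314.8 mOsm/kg

314.8 mOsm/kg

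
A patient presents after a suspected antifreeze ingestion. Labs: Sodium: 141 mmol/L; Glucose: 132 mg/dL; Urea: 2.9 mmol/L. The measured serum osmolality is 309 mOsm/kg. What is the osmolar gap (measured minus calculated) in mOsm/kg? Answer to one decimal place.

16.8 mOsm/kg

Calculated osmolality = 2·Na + glucose/18 + urea
= 2·141 + 132/18 + 2.9
= 282 + 7.33 + 2.90
= 292.23 mOsm/kg ≈ 292.2 mOsm/kg
Osmolar gap = measured − calculated = 309 − 292.2 = 16.8 mOsm/kg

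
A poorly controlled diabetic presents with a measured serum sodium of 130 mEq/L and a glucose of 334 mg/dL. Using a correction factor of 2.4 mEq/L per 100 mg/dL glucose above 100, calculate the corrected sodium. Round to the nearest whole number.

136 mEq/L

Corrected Na = measured Na + 2.4 · (glucose − 100)/100
= 130 + 2.4 · (334 − 100)/100
= 130 + 5.6
= 135.6 mEq/L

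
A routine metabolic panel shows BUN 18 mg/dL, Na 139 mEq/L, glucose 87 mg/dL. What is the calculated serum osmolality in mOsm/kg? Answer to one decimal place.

289.3 mOsm/kg

Calculated osmolality = 2·Na + glucose/18 + BUN/2.8
= 2·139 + 87/18 + 18/2.8
= 278 + 4.83 + 6.43
= 289.26 mOsm/kg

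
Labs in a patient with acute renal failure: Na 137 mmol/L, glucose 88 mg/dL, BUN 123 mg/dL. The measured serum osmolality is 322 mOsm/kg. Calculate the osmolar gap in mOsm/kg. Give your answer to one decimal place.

-0.8 mOsm/kg

Calculated osmolality = 2·Na + glucose/18 + BUN/2.8
= 2·137 + 88/18 + 123/2.8
= 274 + 4.89 + 43.93
= 322.82 mOsm/kg ≈ 322.8 mOsm/kg
Osmolar gap = measured − calculated = 322 − 322.8 = -0.8 mOsm/kg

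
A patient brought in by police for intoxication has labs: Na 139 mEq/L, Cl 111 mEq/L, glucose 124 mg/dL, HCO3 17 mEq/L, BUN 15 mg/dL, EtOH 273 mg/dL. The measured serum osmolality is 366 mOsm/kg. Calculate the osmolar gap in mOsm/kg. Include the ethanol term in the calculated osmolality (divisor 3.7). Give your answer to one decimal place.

Calculated osmolality = 2·Na + glucose/18 + BUN/2.8 + ethanol/3.7
= 2·139 + 124/18 + 15/2.8 + 273/3.7
= 278 + 6.89 + 5.36 + 73.78
= 364.03 mOsm/kg ≈ 364.0 mOsm/kg
Osmolar gap = measured − calculated = 366 − 364.0 = 2.0 mOsm/kg

2.0 mOsm/kg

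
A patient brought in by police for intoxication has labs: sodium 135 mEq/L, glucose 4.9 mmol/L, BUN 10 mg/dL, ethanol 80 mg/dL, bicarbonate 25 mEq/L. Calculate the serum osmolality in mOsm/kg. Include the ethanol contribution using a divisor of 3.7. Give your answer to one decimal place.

300.1 mOsm/kg

Calculated osmolality = 2·Na + glucose + BUN/2.8 + ethanol/3.7
= 2·135 + 4.9 + 10/2.8 + 80/3.7
= 270 + 4.90 + 3.57 + 21.62
= 300.09 mOsm/kg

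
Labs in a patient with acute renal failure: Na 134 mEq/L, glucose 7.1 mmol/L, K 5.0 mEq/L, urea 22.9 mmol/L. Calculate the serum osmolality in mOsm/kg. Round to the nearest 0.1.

298.0 mOsm/kg

Calculated osmolality = 2·Na + glucose + urea
= 2·134 + 7.1 + 22.9
= 268 + 7.10 + 22.90
= 298 mOsm/kg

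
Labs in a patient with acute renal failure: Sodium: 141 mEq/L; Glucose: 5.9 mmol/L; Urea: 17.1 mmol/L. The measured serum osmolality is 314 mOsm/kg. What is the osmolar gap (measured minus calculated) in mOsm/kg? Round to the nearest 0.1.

9.0 mOsm/kg

Calculated osmolality = 2·Na + glucose + urea
= 2·141 + 5.9 + 17.1
= 282 + 5.90 + 17.10
= 305 mOsm/kg ≈ 305.0 mOsm/kg
Osmolar gap = measured − calculated = 314 − 305.0 = 9.0 mOsm/kg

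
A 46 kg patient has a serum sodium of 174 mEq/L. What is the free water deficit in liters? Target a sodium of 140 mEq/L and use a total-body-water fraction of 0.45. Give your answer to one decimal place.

TBW = 0.45 · 46 = 20.7 L
Free water deficit = TBW · (Na/140 − 1)
= 20.7 · (174/140 − 1)
= 20.7 · 0.2429
= 5.03 L

5.0 L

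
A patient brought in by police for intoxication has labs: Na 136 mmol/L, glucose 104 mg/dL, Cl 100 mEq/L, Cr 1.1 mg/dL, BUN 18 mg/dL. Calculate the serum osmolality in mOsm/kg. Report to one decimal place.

284.2 mOsm/kg

Calculated osmolality = 2·Na + glucose/18 + BUN/2.8
= 2·136 + 104/18 + 18/2.8
= 272 + 5.78 + 6.43
= 284.21 mOsm/kg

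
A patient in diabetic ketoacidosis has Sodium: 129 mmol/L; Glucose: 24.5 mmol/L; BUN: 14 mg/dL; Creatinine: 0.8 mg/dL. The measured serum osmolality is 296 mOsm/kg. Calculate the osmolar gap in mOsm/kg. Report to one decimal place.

Calculated osmolality = 2·Na + glucose + BUN/2.8
= 2·129 + 24.5 + 14/2.8
= 258 + 24.50 + 5
= 287.5 mOsm/kg ≈ 287.5 mOsm/kg
Osmolar gap = measured − calculated = 296 − 287.5 = 8.5 mOsm/kg

8.5 mOsm/kg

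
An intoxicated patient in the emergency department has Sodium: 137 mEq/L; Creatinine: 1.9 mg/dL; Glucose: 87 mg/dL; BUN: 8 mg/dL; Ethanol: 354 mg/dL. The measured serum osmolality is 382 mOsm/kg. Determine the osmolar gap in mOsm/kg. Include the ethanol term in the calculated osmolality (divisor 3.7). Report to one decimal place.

Calculated osmolality = 2·Na + glucose/18 + BUN/2.8 + ethanol/3.7
= 2·137 + 87/18 + 8/2.8 + 354/3.7
= 274 + 4.83 + 2.86 + 95.68
= 377.37 mOsm/kg ≈ 377.4 mOsm/kg
Osmolar gap = measured − calculated = 382 − 377.4 = 4.6 mOsm/kg

4.6 mOsm/kg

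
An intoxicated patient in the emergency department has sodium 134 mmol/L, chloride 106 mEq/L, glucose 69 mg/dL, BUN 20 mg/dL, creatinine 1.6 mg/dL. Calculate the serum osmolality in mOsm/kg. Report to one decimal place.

Calculated osmolality = 2·Na + glucose/18 + BUN/2.8
= 2·134 + 69/18 + 20/2.8
= 268 + 3.83 + 7.14
= 278.97 mOsm/kg

279.0 mOsm/kg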